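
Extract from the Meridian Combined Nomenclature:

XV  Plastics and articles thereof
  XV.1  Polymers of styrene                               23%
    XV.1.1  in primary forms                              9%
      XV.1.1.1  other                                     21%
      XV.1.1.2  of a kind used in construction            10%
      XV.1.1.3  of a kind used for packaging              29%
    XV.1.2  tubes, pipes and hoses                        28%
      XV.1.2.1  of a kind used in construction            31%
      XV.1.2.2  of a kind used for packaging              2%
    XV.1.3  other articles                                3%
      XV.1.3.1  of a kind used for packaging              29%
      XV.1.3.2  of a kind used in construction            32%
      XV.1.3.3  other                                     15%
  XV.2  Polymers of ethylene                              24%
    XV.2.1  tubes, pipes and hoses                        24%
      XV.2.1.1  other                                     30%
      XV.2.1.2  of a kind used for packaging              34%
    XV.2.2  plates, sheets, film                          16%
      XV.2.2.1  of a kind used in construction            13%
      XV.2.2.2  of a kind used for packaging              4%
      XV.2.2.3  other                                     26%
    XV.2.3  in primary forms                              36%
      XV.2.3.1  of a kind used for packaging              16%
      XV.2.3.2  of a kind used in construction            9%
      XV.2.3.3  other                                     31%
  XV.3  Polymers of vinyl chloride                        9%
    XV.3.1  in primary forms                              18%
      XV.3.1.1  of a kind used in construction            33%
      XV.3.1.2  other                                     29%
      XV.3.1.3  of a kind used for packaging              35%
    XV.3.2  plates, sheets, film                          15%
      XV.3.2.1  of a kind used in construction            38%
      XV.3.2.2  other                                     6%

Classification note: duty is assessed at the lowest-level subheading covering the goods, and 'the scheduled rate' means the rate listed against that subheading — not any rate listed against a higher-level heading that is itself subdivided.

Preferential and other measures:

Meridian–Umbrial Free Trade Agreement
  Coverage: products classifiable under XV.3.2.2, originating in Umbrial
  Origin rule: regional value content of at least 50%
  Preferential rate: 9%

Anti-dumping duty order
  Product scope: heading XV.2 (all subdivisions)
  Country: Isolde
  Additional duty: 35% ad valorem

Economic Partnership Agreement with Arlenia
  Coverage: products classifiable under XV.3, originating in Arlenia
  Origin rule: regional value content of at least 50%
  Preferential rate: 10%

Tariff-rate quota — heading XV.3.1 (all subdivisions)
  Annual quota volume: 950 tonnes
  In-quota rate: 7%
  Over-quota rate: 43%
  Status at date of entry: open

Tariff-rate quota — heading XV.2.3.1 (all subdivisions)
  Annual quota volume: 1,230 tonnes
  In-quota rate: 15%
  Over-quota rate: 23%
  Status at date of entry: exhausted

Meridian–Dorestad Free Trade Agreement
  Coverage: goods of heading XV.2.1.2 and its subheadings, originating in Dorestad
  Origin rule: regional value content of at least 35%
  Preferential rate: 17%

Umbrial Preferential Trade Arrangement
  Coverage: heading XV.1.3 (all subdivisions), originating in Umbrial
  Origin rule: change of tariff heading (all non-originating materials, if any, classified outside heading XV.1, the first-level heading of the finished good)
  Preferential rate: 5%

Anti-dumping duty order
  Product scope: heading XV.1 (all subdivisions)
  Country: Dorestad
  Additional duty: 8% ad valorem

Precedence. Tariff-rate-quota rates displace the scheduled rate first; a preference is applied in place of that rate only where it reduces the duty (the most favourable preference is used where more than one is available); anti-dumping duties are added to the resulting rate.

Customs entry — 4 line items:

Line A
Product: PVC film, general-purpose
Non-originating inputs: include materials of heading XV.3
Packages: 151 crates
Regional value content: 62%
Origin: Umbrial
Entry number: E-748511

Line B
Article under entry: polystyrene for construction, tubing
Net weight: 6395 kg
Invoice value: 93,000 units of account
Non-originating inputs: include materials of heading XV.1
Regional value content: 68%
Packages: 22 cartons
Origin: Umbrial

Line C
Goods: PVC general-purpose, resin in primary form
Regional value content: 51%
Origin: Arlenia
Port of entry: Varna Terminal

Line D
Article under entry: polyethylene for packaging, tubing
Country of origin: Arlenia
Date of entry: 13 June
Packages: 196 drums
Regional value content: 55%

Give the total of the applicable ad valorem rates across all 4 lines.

78%

Line A: PVC → XV.3; film → XV.3.2; general-purpose → XV.3.2.2. Scheduled 6%. Umbrial agreement on XV.3.2.2: RVC ≥ 50% → 9% available; Umbrial agreement on XV.1.3: XV.3.2.2 not covered; preference 9% not lower than 6% → no reduction. → 6%.
Line B: polystyrene → XV.1; tubing → XV.1.2; for construction → XV.1.2.1. Scheduled 31%. Umbrial agreement on XV.3.2.2: XV.1.2.1 not covered; Umbrial agreement on XV.1.3: XV.1.2.1 not covered. → 31%.
Line C: PVC → XV.3; resin in primary form → XV.3.1; general-purpose → XV.3.1.2. Scheduled 29%. quota on XV.3.1 open → in-quota 7%; Arlenia agreement on XV.3: RVC ≥ 50% → 10% available; preference 10% not lower than 7% → no reduction. → 7%.
Line D: polyethylene → XV.2; tubing → XV.2.1; for packaging → XV.2.1.2. Scheduled 34%. Arlenia agreement on XV.3: XV.2.1.2 not covered. → 34%.
Sum: 6% + 31% + 7% + 34% = 78%.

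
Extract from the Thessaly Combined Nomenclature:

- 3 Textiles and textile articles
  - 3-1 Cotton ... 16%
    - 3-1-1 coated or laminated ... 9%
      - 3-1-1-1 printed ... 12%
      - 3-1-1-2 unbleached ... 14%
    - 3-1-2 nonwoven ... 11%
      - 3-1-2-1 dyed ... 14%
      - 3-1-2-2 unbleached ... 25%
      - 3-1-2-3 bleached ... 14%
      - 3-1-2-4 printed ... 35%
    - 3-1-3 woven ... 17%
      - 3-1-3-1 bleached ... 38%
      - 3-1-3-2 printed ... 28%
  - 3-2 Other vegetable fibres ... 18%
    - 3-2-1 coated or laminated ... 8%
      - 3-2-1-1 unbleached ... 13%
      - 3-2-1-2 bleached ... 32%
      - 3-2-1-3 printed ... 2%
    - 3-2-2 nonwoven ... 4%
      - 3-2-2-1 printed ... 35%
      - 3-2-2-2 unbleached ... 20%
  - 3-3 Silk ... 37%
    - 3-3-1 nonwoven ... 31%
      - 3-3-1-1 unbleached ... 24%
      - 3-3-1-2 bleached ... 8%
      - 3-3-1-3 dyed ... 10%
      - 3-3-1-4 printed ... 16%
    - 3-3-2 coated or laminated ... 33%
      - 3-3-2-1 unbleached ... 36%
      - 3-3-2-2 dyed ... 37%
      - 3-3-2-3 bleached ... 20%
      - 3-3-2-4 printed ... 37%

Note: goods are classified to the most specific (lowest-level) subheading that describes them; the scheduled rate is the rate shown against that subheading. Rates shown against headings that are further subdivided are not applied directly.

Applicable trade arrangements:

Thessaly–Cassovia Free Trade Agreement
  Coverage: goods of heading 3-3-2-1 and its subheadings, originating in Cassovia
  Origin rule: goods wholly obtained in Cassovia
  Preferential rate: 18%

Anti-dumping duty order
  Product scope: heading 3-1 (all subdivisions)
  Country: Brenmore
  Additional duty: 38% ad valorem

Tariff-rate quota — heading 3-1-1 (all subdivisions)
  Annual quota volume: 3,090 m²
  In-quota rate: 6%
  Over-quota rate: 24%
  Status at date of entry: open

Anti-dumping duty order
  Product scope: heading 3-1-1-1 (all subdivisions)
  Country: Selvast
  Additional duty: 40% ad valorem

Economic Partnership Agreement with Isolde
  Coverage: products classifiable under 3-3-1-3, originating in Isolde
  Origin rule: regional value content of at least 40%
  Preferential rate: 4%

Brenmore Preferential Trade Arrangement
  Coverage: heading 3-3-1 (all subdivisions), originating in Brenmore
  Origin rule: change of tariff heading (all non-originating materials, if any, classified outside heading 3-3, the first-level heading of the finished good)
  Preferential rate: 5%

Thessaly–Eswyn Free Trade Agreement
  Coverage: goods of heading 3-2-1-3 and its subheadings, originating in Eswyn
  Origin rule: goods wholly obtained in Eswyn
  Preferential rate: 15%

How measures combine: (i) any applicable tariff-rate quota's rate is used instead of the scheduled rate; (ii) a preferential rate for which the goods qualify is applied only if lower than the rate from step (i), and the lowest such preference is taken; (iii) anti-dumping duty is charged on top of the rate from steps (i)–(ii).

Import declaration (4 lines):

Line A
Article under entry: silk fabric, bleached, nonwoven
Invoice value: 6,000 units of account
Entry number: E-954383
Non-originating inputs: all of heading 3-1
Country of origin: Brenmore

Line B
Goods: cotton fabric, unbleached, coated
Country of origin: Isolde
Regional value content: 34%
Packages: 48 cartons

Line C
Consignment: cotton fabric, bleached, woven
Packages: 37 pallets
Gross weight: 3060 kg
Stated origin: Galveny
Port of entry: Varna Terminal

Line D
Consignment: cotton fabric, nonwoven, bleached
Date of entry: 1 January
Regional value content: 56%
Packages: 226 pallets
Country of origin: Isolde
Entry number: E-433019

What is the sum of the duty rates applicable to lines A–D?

63%

Line A: silk → 3-3; nonwoven → 3-3-1; bleached → 3-3-1-2. Scheduled 8%. Brenmore agreement on 3-3-1: CTH met → 5% available; preferential 5%. → 5%.
Line B: cotton → 3-1; coated → 3-1-1; unbleached → 3-1-1-2. Scheduled 14%. quota on 3-1-1 open → in-quota 6%; Isolde agreement on 3-3-1-3: 3-1-1-2 not covered. → 6%.
Line C: cotton → 3-1; woven → 3-1-3; bleached → 3-1-3-1. Scheduled 38%. No special measure applies. → 38%.
Line D: cotton → 3-1; nonwoven → 3-1-2; bleached → 3-1-2-3. Scheduled 14%. Isolde agreement on 3-3-1-3: 3-1-2-3 not covered. → 14%.
Sum: 5% + 6% + 38% + 14% = 63%.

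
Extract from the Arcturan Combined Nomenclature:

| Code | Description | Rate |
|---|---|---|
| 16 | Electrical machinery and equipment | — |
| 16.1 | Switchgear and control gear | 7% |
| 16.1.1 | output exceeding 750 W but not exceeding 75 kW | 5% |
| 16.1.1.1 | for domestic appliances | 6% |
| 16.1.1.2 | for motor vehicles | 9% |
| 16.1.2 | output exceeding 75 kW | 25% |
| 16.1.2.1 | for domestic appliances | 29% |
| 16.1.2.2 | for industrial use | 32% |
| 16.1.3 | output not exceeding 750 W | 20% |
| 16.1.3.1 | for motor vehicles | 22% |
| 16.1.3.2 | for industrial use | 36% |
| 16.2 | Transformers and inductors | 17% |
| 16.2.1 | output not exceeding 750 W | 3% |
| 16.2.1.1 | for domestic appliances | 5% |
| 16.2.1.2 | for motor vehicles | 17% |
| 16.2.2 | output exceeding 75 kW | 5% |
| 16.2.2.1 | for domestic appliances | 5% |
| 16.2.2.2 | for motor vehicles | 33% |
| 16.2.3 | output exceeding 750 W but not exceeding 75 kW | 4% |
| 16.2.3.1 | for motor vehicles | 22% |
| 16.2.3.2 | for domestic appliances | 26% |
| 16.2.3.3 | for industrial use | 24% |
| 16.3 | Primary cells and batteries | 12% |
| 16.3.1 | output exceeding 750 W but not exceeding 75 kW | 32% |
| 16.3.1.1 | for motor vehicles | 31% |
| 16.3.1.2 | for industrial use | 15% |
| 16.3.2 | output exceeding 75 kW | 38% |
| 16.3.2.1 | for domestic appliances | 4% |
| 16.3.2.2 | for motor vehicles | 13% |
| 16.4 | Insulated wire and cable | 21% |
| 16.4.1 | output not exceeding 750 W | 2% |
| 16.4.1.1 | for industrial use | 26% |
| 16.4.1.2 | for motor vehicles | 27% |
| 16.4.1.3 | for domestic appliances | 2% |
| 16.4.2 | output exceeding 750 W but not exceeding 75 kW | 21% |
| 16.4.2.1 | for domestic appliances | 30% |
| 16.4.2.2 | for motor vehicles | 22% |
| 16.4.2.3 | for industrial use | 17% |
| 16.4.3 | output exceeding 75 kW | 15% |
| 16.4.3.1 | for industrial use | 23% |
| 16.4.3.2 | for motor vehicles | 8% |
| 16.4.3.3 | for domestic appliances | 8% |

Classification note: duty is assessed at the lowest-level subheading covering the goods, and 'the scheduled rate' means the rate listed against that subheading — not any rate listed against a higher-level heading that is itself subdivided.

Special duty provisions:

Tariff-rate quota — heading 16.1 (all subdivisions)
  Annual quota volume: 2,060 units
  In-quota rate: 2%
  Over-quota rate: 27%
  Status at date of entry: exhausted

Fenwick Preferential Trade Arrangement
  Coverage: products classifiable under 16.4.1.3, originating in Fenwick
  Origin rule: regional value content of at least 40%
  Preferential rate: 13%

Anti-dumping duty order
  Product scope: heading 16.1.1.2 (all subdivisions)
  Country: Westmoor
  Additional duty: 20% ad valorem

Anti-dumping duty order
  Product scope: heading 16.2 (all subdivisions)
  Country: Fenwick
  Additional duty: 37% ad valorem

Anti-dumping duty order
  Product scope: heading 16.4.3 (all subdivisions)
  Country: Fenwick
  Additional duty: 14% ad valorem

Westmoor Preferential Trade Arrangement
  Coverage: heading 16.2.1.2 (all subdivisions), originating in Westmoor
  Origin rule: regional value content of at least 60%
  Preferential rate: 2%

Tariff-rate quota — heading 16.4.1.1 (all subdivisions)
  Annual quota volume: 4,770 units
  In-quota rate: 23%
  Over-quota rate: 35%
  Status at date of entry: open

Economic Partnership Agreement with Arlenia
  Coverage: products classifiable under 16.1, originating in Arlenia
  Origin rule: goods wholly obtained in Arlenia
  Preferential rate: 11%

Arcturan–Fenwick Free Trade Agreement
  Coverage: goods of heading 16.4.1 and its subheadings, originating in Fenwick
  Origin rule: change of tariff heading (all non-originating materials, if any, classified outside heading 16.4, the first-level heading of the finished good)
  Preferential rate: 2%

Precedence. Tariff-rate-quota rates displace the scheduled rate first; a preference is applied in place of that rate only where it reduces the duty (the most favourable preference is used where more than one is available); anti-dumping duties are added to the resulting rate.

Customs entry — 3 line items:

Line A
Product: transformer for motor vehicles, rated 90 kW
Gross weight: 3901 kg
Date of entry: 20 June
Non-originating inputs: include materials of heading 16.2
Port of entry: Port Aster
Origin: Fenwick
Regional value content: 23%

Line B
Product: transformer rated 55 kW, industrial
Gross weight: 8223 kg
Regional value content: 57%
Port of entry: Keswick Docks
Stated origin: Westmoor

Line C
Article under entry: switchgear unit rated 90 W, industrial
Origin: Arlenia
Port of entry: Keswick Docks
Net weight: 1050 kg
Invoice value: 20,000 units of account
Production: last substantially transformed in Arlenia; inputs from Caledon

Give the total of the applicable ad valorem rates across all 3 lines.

121%

Line A: transformer → 16.2; rated 90 kW → 16.2.2; for motor vehicles → 16.2.2.2. Scheduled 33%. Fenwick agreement on 16.4.1.3: 16.2.2.2 not covered; Fenwick agreement on 16.4.1: 16.2.2.2 not covered; anti-dumping (Fenwick, 16.2): +37%; total 33% + 37% = 70%. → 70%.
Line B: transformer → 16.2; rated 55 kW → 16.2.3; industrial → 16.2.3.3. Scheduled 24%. Westmoor agreement on 16.2.1.2: 16.2.3.3 not covered. → 24%.
Line C: switchgear unit → 16.1; rated 90 W → 16.1.3; industrial → 16.1.3.2. Scheduled 36%. quota on 16.1 exhausted → over-quota 27%; Arlenia agreement on 16.1: not wholly obtained. → 27%.
Sum: 70% + 24% + 27% = 121%.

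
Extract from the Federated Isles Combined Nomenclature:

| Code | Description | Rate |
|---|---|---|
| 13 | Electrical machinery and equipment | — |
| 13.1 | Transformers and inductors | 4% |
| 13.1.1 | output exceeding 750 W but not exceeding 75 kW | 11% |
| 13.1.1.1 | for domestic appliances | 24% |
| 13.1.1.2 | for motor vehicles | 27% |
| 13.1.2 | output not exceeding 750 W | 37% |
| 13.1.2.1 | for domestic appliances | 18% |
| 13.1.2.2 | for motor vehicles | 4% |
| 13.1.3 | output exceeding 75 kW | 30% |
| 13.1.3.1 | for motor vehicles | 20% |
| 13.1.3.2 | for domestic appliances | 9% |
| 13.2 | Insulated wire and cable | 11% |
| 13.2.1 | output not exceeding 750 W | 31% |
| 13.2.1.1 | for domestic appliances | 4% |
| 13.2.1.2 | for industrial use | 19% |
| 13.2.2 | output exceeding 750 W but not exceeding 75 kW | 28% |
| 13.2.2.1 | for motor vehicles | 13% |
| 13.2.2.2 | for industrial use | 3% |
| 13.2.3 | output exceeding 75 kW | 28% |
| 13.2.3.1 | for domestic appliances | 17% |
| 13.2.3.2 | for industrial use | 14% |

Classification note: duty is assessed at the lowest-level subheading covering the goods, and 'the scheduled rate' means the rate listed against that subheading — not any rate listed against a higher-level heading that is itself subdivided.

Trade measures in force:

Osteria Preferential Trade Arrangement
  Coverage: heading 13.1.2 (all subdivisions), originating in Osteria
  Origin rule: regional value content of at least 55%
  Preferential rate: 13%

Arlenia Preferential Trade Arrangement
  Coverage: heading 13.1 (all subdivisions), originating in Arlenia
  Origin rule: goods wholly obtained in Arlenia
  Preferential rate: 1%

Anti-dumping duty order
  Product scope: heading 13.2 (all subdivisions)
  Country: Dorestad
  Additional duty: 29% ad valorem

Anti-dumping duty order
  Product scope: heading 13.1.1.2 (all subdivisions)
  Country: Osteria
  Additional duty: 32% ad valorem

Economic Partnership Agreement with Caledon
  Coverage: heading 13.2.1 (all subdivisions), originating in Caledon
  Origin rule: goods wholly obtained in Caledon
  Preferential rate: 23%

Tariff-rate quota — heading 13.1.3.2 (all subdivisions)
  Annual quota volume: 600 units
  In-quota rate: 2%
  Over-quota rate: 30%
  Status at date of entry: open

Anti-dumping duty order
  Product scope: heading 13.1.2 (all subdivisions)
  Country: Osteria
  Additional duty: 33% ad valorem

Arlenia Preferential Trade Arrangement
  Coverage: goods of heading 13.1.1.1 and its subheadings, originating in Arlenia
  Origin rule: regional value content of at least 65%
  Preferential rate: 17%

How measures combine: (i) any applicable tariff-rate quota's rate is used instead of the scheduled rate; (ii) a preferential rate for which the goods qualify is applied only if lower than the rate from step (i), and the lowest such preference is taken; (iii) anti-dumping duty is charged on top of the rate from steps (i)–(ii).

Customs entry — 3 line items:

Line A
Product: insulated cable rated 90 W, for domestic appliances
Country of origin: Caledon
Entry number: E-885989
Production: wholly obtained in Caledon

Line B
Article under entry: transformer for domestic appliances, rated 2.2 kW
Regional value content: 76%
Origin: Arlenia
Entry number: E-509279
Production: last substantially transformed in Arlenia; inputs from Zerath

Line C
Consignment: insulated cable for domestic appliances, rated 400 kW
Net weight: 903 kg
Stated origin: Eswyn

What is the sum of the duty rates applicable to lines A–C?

Line A: insulated cable → 13.2; rated 90 W → 13.2.1; for domestic appliances → 13.2.1.1. Scheduled 4%. Caledon agreement on 13.2.1: wholly obtained → 23% available; preference 23% not lower than 4% → no reduction. → 4%.
Line B: transformer → 13.1; rated 2.2 kW → 13.1.1; for domestic appliances → 13.1.1.1. Scheduled 24%. Arlenia agreement on 13.1: not wholly obtained; Arlenia agreement on 13.1.1.1: RVC ≥ 65% → 17% available; preferential 17%. → 17%.
Line C: insulated cable → 13.2; rated 400 kW → 13.2.3; for domestic appliances → 13.2.3.1. Scheduled 17%. No special measure applies. → 17%.
Sum: 4% + 17% + 17% = 38%.

38%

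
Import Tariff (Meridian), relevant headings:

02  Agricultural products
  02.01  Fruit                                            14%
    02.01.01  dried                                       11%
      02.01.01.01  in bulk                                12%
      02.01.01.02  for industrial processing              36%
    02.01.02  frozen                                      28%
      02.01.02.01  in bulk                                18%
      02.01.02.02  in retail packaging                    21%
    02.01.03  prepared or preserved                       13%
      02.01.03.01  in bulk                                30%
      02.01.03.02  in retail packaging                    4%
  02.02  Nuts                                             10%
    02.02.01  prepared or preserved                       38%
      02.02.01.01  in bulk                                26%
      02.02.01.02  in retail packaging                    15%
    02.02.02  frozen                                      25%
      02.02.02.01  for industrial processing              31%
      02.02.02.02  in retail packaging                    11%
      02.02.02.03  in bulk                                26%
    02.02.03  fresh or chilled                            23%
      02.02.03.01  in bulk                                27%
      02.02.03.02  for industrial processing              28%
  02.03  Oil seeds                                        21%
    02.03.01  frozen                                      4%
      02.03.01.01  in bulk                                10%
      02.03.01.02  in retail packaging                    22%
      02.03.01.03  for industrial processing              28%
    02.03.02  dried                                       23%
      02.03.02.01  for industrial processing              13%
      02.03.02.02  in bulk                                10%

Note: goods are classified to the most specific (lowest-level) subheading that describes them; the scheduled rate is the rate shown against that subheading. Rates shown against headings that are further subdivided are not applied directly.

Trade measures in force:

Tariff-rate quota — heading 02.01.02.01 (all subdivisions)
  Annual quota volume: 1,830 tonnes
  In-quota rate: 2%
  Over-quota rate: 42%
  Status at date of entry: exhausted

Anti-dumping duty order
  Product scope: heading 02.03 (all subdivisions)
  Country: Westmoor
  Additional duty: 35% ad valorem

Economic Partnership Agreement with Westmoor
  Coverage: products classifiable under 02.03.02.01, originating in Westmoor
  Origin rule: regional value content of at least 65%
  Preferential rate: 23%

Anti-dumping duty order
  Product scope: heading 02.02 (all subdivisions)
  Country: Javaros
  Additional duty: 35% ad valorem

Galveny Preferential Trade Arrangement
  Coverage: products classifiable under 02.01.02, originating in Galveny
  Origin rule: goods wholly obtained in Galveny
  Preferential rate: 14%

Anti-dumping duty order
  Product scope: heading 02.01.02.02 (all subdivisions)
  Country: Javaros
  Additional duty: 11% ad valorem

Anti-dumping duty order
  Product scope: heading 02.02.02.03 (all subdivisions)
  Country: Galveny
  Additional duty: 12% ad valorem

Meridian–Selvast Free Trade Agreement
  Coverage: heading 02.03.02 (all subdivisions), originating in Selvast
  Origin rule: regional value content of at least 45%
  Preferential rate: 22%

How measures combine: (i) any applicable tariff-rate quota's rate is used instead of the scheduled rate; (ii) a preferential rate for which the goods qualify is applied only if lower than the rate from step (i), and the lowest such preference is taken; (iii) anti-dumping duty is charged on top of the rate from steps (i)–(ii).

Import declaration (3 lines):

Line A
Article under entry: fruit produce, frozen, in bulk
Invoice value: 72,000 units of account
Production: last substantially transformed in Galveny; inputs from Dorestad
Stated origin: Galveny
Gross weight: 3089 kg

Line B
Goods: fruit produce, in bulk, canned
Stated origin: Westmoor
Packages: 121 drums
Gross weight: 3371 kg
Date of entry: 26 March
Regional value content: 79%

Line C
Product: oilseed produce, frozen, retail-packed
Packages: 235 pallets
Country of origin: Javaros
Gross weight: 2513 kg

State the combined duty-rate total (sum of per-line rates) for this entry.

94%

Line A: fruit → 02.01; frozen → 02.01.02; in bulk → 02.01.02.01. Scheduled 18%. quota on 02.01.02.01 exhausted → over-quota 42%; Galveny agreement on 02.01.02: not wholly obtained. → 42%.
Line B: fruit → 02.01; canned → 02.01.03; in bulk → 02.01.03.01. Scheduled 30%. Westmoor agreement on 02.03.02.01: 02.01.03.01 not covered. → 30%.
Line C: oilseed → 02.03; frozen → 02.03.01; retail-packed → 02.03.01.02. Scheduled 22%. No special measure applies. → 22%.
Sum: 42% + 30% + 22% = 94%.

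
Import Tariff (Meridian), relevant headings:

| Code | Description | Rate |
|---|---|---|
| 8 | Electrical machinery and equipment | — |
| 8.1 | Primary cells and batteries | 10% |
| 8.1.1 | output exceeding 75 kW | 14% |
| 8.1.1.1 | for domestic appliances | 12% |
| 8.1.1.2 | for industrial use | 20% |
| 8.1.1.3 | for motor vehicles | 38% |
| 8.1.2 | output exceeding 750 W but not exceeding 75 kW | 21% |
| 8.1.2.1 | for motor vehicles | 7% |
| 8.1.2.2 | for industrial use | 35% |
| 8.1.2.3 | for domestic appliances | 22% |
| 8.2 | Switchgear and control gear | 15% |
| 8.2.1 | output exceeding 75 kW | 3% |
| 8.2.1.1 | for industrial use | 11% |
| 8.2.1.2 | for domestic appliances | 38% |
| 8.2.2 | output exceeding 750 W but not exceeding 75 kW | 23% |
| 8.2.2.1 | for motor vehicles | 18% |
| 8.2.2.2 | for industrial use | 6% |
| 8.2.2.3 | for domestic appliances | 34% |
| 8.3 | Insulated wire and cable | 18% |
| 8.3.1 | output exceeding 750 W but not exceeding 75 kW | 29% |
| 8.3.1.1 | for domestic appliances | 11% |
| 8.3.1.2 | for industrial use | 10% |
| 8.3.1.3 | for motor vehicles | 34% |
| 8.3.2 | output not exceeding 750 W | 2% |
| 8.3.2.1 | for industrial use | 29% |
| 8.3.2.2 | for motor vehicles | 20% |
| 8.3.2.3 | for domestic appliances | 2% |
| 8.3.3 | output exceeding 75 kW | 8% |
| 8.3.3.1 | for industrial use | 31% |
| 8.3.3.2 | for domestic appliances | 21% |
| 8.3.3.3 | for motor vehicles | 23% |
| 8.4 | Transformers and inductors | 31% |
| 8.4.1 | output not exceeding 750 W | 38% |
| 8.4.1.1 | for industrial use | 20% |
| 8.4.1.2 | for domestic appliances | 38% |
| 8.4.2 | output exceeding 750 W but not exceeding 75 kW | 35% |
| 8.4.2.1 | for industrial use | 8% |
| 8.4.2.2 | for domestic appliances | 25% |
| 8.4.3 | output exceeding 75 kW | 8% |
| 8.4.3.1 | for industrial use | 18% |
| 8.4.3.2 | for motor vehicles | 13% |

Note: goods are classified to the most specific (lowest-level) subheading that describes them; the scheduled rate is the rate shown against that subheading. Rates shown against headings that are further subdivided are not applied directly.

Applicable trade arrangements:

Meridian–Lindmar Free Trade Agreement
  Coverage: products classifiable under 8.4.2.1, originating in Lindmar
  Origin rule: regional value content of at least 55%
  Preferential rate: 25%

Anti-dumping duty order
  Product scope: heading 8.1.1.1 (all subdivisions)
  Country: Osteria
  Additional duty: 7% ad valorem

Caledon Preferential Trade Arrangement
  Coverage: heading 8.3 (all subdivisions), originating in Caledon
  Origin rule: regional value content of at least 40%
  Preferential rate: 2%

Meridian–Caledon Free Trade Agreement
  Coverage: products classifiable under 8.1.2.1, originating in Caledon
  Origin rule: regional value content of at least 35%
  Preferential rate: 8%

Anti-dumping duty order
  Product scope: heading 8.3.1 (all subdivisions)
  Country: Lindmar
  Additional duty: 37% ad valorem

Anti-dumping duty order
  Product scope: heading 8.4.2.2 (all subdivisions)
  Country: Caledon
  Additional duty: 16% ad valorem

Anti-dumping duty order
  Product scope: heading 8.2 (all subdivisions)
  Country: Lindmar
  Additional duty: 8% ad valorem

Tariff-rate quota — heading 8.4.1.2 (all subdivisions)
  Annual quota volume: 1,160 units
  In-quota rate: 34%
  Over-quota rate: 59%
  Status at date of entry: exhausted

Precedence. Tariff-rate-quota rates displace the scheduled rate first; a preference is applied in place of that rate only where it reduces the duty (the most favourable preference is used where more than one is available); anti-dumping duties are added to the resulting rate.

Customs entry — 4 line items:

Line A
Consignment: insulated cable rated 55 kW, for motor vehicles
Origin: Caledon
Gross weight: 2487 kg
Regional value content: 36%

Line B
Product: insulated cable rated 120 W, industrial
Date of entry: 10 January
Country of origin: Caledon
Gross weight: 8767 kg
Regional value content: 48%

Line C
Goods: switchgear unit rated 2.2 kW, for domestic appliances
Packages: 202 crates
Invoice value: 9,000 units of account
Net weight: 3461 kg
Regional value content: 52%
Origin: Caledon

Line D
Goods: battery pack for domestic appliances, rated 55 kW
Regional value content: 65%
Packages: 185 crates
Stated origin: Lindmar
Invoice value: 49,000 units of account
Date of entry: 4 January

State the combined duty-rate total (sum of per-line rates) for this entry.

92%

Line A: insulated cable → 8.3; rated 55 kW → 8.3.1; for motor vehicles → 8.3.1.3. Scheduled 34%. Caledon agreement on 8.3: RVC < 40%; Caledon agreement on 8.1.2.1: 8.3.1.3 not covered. → 34%.
Line B: insulated cable → 8.3; rated 120 W → 8.3.2; industrial → 8.3.2.1. Scheduled 29%. Caledon agreement on 8.3: RVC ≥ 40% → 2% available; Caledon agreement on 8.1.2.1: 8.3.2.1 not covered; preferential 2%. → 2%.
Line C: switchgear unit → 8.2; rated 2.2 kW → 8.2.2; for domestic appliances → 8.2.2.3. Scheduled 34%. Caledon agreement on 8.3: 8.2.2.3 not covered; Caledon agreement on 8.1.2.1: 8.2.2.3 not covered. → 34%.
Line D: battery pack → 8.1; rated 55 kW → 8.1.2; for domestic appliances → 8.1.2.3. Scheduled 22%. Lindmar agreement on 8.4.2.1: 8.1.2.3 not covered. → 22%.
Sum: 34% + 2% + 34% + 22% = 92%.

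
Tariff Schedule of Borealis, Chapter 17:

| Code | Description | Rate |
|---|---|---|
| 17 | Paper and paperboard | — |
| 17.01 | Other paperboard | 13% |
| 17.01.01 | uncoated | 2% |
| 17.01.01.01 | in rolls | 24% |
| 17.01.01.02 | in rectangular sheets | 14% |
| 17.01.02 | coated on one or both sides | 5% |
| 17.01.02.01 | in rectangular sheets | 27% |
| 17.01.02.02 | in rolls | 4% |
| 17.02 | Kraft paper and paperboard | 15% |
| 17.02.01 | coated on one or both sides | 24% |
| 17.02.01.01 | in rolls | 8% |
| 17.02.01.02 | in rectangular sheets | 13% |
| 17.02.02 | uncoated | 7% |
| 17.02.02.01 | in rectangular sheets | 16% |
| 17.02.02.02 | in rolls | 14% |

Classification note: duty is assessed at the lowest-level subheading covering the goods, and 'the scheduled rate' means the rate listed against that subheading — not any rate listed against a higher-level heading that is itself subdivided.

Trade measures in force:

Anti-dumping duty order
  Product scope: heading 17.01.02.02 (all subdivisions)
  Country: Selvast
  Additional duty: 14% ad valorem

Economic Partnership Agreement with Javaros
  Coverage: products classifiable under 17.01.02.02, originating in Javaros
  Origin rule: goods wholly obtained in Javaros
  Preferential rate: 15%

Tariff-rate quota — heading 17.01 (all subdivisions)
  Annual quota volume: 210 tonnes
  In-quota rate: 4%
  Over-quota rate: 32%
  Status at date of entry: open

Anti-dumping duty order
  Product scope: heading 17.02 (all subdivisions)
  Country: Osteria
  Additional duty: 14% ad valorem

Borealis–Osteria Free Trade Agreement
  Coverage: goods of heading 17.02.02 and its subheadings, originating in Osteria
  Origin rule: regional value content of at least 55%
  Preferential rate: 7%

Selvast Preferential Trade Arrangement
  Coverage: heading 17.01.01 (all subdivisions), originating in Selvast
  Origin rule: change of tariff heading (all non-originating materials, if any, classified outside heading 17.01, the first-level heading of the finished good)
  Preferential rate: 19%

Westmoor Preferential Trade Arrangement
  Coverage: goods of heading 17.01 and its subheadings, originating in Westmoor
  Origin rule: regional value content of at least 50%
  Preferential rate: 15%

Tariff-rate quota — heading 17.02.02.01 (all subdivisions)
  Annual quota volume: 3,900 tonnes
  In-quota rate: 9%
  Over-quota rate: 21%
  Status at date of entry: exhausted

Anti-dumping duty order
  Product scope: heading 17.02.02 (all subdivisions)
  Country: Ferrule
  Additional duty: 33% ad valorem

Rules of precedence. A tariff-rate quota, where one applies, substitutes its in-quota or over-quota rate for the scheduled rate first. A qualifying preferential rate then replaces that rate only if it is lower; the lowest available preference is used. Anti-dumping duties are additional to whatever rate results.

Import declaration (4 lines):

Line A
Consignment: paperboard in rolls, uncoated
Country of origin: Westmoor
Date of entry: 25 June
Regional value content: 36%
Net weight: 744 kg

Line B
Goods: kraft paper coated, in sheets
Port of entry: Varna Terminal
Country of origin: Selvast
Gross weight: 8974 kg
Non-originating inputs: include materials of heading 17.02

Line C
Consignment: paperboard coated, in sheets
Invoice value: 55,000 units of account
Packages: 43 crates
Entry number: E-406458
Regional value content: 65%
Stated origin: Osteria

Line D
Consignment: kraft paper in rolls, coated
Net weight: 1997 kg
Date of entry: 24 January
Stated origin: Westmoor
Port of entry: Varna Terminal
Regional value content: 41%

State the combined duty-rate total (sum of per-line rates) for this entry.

Line A: paperboard → 17.01; uncoated → 17.01.01; in rolls → 17.01.01.01. Scheduled 24%. quota on 17.01 open → in-quota 4%; Westmoor agreement on 17.01: RVC < 50%. → 4%.
Line B: kraft paper → 17.02; coated → 17.02.01; in sheets → 17.02.01.02. Scheduled 13%. Selvast agreement on 17.01.01: 17.02.01.02 not covered. → 13%.
Line C: paperboard → 17.01; coated → 17.01.02; in sheets → 17.01.02.01. Scheduled 27%. quota on 17.01 open → in-quota 4%; Osteria agreement on 17.02.02: 17.01.02.01 not covered. → 4%.
Line D: kraft paper → 17.02; coated → 17.02.01; in rolls → 17.02.01.01. Scheduled 8%. Westmoor agreement on 17.01: 17.02.01.01 not covered. → 8%.
Sum: 4% + 13% + 4% + 8% = 29%.

29%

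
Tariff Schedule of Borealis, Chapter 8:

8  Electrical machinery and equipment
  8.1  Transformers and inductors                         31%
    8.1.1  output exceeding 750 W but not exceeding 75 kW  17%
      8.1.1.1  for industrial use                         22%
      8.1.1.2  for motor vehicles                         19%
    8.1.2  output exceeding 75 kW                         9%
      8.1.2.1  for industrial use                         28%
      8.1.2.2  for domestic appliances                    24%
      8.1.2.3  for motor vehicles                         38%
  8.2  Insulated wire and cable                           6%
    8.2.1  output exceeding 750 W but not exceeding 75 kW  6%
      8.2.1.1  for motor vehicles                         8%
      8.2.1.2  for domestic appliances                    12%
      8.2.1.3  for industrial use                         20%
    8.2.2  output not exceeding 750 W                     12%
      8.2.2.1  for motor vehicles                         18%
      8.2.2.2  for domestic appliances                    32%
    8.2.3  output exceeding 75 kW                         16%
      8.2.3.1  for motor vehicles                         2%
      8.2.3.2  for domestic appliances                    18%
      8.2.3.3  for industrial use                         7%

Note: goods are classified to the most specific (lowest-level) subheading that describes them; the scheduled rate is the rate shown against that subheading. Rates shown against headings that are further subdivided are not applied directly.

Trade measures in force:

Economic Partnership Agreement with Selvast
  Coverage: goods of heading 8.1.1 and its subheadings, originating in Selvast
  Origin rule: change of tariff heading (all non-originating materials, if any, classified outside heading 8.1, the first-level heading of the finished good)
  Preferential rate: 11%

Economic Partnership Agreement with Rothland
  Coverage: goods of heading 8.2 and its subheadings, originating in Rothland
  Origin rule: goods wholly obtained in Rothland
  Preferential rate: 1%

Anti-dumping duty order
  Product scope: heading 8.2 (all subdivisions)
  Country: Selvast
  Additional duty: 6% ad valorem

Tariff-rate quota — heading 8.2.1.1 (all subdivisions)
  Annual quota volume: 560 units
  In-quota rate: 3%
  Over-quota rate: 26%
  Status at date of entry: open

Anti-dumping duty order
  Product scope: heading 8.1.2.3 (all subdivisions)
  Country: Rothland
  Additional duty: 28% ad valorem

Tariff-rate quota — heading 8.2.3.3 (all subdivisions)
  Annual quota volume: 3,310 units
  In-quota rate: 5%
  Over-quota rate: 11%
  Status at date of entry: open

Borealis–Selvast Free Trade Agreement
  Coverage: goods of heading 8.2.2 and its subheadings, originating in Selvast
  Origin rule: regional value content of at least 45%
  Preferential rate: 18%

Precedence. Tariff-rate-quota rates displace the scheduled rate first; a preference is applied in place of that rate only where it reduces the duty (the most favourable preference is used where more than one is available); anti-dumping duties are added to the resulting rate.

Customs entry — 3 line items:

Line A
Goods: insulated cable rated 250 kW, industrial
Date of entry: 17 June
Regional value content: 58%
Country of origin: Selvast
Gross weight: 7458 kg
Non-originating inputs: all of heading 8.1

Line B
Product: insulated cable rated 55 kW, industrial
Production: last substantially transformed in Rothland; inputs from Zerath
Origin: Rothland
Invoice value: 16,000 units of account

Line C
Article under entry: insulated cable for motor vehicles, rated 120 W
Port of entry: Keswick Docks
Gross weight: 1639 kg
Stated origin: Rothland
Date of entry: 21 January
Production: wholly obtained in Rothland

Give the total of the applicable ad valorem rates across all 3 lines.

32%

Line A: insulated cable → 8.2; rated 250 kW → 8.2.3; industrial → 8.2.3.3. Scheduled 7%. quota on 8.2.3.3 open → in-quota 5%; Selvast agreement on 8.1.1: 8.2.3.3 not covered; Selvast agreement on 8.2.2: 8.2.3.3 not covered; anti-dumping (Selvast, 8.2): +6%; total 5% + 6% = 11%. → 11%.
Line B: insulated cable → 8.2; rated 55 kW → 8.2.1; industrial → 8.2.1.3. Scheduled 20%. Rothland agreement on 8.2: not wholly obtained. → 20%.
Line C: insulated cable → 8.2; rated 120 W → 8.2.2; for motor vehicles → 8.2.2.1. Scheduled 18%. Rothland agreement on 8.2: wholly obtained → 1% available; preferential 1%. → 1%.
Sum: 11% + 20% + 1% = 32%.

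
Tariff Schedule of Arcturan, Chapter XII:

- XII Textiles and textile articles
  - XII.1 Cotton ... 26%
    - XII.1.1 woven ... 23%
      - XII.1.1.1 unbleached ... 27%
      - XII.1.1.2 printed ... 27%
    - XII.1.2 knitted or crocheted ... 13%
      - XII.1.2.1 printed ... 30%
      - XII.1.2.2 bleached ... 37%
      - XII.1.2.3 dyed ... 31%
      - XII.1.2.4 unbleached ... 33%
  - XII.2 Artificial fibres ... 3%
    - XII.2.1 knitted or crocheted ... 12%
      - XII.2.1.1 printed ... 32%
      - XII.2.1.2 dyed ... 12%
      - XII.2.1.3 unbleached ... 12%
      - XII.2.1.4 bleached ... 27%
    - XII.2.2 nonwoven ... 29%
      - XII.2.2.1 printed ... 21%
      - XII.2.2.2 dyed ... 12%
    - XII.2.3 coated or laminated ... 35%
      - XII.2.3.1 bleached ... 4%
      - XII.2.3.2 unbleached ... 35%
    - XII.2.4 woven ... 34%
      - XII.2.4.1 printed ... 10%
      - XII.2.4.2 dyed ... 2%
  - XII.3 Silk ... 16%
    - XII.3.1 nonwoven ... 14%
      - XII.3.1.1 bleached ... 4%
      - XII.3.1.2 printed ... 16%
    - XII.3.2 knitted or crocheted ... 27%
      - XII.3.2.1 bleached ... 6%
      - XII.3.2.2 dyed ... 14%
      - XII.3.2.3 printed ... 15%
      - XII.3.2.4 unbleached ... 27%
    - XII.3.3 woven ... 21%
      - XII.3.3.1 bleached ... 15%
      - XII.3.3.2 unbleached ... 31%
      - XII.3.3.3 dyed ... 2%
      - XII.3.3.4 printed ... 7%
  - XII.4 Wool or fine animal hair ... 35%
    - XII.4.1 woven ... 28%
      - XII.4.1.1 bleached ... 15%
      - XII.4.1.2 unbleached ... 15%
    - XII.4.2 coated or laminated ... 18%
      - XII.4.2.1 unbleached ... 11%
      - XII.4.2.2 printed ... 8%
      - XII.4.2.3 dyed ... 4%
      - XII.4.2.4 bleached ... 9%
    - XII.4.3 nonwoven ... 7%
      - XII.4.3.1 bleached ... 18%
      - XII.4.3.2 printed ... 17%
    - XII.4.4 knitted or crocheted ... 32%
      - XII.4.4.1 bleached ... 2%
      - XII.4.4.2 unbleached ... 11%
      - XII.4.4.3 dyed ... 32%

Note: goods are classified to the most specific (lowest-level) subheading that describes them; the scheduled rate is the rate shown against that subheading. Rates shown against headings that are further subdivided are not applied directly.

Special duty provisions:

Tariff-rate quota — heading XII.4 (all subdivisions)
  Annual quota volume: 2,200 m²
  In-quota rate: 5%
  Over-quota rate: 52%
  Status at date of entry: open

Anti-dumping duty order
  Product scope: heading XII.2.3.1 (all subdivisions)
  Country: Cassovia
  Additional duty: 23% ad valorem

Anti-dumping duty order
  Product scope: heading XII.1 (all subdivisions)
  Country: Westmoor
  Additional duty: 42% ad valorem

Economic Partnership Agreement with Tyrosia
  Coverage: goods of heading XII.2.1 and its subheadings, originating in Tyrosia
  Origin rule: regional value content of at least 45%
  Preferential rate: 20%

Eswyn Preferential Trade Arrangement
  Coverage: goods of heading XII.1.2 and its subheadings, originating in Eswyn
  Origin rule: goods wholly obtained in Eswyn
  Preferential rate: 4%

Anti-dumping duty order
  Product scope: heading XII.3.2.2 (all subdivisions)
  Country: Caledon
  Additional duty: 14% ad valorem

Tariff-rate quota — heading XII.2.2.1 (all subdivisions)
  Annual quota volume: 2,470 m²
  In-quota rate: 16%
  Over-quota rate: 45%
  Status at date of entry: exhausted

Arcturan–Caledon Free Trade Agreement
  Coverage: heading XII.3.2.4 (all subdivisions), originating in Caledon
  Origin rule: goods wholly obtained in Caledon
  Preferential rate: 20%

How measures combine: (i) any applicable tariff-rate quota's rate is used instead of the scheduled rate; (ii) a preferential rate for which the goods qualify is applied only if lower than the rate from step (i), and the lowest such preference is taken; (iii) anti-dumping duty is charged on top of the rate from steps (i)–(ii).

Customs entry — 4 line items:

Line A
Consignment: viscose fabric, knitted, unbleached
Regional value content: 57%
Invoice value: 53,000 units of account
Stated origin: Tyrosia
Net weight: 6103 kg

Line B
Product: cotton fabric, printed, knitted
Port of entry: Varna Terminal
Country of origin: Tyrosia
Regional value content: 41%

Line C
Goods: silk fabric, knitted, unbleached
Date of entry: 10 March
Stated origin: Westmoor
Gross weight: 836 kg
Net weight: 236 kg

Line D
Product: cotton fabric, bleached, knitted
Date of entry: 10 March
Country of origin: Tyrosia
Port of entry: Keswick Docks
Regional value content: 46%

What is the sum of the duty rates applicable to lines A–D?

106%

Line A: viscose → XII.2; knitted → XII.2.1; unbleached → XII.2.1.3. Scheduled 12%. Tyrosia agreement on XII.2.1: RVC ≥ 45% → 20% available; preference 20% not lower than 12% → no reduction. → 12%.
Line B: cotton → XII.1; knitted → XII.1.2; printed → XII.1.2.1. Scheduled 30%. Tyrosia agreement on XII.2.1: XII.1.2.1 not covered. → 30%.
Line C: silk → XII.3; knitted → XII.3.2; unbleached → XII.3.2.4. Scheduled 27%. No special measure applies. → 27%.
Line D: cotton → XII.1; knitted → XII.1.2; bleached → XII.1.2.2. Scheduled 37%. Tyrosia agreement on XII.2.1: XII.1.2.2 not covered. → 37%.
Sum: 12% + 30% + 27% + 37% = 106%.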